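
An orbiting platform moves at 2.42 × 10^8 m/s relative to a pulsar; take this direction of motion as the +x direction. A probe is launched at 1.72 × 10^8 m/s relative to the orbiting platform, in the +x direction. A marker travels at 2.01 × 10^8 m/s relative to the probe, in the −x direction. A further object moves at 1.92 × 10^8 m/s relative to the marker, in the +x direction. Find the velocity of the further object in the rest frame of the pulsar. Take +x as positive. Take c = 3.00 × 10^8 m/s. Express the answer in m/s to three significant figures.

+2.81 × 10^8 m/s

Apply u = (u' + v)/(1 + u'v/c²) successively, working outward toward the pulsar.
(Dividing each given speed by c = 3.00 × 10^8 m/s to work in units of c.)
Start: velocity of the orbiting platform relative to the pulsar = 0.8067c.
Compose with the probe (u' = 0.573 in the orbiting platform frame): u_1 = (0.573 + 0.807) / (1 + 0.573·0.807) = 1.3800/1.4625 = 0.9436.
Compose with the marker (u' = -0.670 in the probe frame): u_2 = (-0.670 + 0.944) / (1 + (-0.670)·0.944) = 0.2736/0.3678 = 0.7439.
Compose with the further object (u' = 0.640 in the marker frame): u_3 = (0.640 + 0.744) / (1 + 0.640·0.744) = 1.3839/1.4761 = 0.9375.
So u = 0.9375 × 3.00 × 10^8 m/s.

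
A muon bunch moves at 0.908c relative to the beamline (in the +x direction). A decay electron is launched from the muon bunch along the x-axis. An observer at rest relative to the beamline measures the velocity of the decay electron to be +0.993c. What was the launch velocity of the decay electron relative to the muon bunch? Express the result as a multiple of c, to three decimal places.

+0.864c

Invert the composition law: u' = (u − v)/(1 − uv/c²).
u' = (0.993 − 0.908) / (1 − (0.993)(0.908)) = 0.0850/0.0984 = 0.8642.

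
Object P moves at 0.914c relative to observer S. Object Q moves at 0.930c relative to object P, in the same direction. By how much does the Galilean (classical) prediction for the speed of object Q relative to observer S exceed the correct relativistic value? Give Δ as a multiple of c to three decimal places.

Δ = 0.847c

Galilean: u_cl = 0.930 + 0.914 = 1.8440.
Relativistic: u_rel = (0.930 + 0.914) / (1 + 0.930·0.914) = 1.8440/1.8500 = 0.9967.
Δ = 1.8440 − 0.9967 = 0.8473.
(The classical prediction exceeds c; the relativistic result does not.)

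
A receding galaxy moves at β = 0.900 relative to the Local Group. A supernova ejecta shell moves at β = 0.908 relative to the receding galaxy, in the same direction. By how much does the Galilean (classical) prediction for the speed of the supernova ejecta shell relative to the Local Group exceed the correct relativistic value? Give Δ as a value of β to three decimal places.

Δ = 0.813

Galilean: u_cl = 0.908 + 0.900 = 1.8080.
Relativistic: u_rel = (0.908 + 0.900) / (1 + 0.908·0.900) = 1.8080/1.8172 = 0.9949.
Δ = 1.8080 − 0.9949 = 0.8131.
(The classical prediction exceeds c; the relativistic result does not.)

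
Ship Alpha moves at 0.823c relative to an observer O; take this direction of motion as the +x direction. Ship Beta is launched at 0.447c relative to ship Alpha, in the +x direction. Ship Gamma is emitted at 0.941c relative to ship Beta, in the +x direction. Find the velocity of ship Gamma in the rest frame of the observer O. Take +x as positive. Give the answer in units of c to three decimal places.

Apply u = (u' + v)/(1 + u'v/c²) successively, working outward toward the observer O.
Start: velocity of ship Alpha relative to the observer O = 0.8230c.
Compose with ship Beta (u' = 0.447 in ship Alpha frame): u_1 = (0.447 + 0.823) / (1 + 0.447·0.823) = 1.2700/1.3679 = 0.9284.
Compose with ship Gamma (u' = 0.941 in ship Beta frame): u_2 = (0.941 + 0.928) / (1 + 0.941·0.928) = 1.8694/1.8737 = 0.9977.

0.998c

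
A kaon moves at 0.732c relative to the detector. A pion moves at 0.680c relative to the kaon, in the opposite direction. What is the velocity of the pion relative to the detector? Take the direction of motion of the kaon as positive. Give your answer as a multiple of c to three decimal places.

With v = 0.732 and u' = -0.680 (in units of c),
u = (u' + v)/(1 + u'v/c²):
u = (-0.680 + 0.732) / (1 + (-0.680)·0.732) = 0.0520/0.5022 = 0.1035

+0.104c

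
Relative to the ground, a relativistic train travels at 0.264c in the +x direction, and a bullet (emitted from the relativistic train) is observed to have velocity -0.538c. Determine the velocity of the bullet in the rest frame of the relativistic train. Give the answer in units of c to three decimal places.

Invert the composition law: u' = (u − v)/(1 − uv/c²).
u' = (-0.538 − 0.264) / (1 − (-0.538)(0.264)) = -0.8020/1.1420 = -0.7023.

-0.702c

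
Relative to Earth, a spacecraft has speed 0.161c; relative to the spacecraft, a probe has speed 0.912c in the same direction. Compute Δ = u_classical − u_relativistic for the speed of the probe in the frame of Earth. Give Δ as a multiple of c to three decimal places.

Galilean: u_cl = 0.912 + 0.161 = 1.0730.
Relativistic: u_rel = (0.912 + 0.161) / (1 + 0.912·0.161) = 1.0730/1.1468 = 0.9356.
Δ = 1.0730 − 0.9356 = 0.1374.
(The classical prediction exceeds c; the relativistic result does not.)

Δ = 0.137c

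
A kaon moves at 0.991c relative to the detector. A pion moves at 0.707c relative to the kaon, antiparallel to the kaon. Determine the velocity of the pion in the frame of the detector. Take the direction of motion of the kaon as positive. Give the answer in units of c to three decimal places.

With v = 0.991 and u' = -0.707 (in units of c),
u = (u' + v)/(1 + u'v/c²):
u = (-0.707 + 0.991) / (1 + (-0.707)·0.991) = 0.2840/0.2994 = 0.9487

+0.949c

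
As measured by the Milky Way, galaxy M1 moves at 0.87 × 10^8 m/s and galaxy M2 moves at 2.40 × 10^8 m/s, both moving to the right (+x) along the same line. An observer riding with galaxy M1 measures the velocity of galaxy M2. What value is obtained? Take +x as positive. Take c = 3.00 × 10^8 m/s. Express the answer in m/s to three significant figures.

β_A = 0.290, β_B = 0.800 (dividing each by c = 3.00 × 10^8 m/s).
Transform to A's frame with the inverse velocity-addition law: u' = (u − v)/(1 − uv/c²), taking u = β_B and v = β_A.
u' = (0.800 − 0.290) / (1 − (0.290)(0.800)) = 0.5100/0.7680 = 0.6641.
u' = 0.6641 × 3.00 × 10^8 m/s.

+1.99 × 10^8 m/s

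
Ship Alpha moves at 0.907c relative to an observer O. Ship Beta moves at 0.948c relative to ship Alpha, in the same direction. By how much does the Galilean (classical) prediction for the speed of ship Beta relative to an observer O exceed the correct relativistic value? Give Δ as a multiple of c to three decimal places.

Galilean: u_cl = 0.948 + 0.907 = 1.8550.
Relativistic: u_rel = (0.948 + 0.907) / (1 + 0.948·0.907) = 1.8550/1.8598 = 0.9974.
Δ = 1.8550 − 0.9974 = 0.8576.
(The classical prediction exceeds c; the relativistic result does not.)

Δ = 0.858c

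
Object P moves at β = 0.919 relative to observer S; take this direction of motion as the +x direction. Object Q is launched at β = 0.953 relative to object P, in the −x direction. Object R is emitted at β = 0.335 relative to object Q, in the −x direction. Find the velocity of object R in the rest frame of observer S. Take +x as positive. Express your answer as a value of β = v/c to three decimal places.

β = -0.558

Apply u = (u' + v)/(1 + u'v/c²) successively, working outward toward observer S.
Start: velocity of object P relative to observer S = 0.9190c.
Compose with object Q (u' = -0.953 in object P frame): u_1 = (-0.953 + 0.919) / (1 + (-0.953)·0.919) = -0.0340/0.1242 = -0.2738.
Compose with object R (u' = -0.335 in object Q frame): u_2 = (-0.335 + (-0.274)) / (1 + (-0.335)·(-0.274)) = -0.6088/1.0917 = -0.5576.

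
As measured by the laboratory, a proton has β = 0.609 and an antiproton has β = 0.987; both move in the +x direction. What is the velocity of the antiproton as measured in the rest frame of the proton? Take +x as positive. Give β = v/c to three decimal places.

β_A = 0.609, β_B = 0.987.
Transform to A's frame with the inverse velocity-addition law: u' = (u − v)/(1 − uv/c²), taking u = β_B and v = β_A.
u' = (0.987 − 0.609) / (1 − (0.609)(0.987)) = 0.3780/0.3989 = 0.9476.

β = +0.948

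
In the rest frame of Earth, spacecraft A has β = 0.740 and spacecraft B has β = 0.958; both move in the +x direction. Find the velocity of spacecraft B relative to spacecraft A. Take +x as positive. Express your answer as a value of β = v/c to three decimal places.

β = +0.749

β_A = 0.740, β_B = 0.958.
Transform to A's frame with the inverse velocity-addition law: u' = (u − v)/(1 − uv/c²), taking u = β_B and v = β_A.
u' = (0.958 − 0.740) / (1 − (0.740)(0.958)) = 0.2180/0.2911 = 0.7489.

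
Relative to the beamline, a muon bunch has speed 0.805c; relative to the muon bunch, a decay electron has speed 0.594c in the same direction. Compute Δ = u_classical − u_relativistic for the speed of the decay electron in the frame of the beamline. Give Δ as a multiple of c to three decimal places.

Δ = 0.453c

Galilean: u_cl = 0.594 + 0.805 = 1.3990.
Relativistic: u_rel = (0.594 + 0.805) / (1 + 0.594·0.805) = 1.3990/1.4782 = 0.9464.
Δ = 1.3990 − 0.9464 = 0.4526.
(The classical prediction exceeds c; the relativistic result does not.)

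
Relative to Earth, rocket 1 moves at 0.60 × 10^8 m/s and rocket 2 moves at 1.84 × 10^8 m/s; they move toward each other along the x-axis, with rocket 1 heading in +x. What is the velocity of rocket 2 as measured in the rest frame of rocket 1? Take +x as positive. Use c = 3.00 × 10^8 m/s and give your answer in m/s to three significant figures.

-2.17 × 10^8 m/s

β_A = 0.200, β_B = -0.613 (dividing each by c = 3.00 × 10^8 m/s).
Transform to A's frame with the inverse velocity-addition law: u' = (u − v)/(1 − uv/c²), taking u = β_B and v = β_A.
u' = (-0.613 − 0.200) / (1 − (0.200)(-0.613)) = -0.8133/1.1227 = -0.7245.
u' = -0.7245 × 3.00 × 10^8 m/s.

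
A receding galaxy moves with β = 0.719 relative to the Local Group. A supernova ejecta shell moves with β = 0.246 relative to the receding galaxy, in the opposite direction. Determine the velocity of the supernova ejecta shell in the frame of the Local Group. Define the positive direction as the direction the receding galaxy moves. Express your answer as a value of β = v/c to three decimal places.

With v = 0.719 and u' = -0.246 (in units of c),
u = (u' + v)/(1 + u'v/c²):
u = (-0.246 + 0.719) / (1 + (-0.246)·0.719) = 0.4730/0.8231 = 0.5746

β = +0.575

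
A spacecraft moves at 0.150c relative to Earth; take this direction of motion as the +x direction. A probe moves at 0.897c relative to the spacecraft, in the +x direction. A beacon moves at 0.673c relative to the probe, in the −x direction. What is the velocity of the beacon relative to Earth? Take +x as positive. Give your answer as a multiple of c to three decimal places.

Apply u = (u' + v)/(1 + u'v/c²) successively, working outward toward Earth.
Start: velocity of the spacecraft relative to Earth = 0.1500c.
Compose with the probe (u' = 0.897 in the spacecraft frame): u_1 = (0.897 + 0.150) / (1 + 0.897·0.150) = 1.0470/1.1345 = 0.9228.
Compose with the beacon (u' = -0.673 in the probe frame): u_2 = (-0.673 + 0.923) / (1 + (-0.673)·0.923) = 0.2498/0.3789 = 0.6593.

+0.659c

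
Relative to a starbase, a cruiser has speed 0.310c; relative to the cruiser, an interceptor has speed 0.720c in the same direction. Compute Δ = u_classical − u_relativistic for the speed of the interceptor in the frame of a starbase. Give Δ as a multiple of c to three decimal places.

Δ = 0.188c

Galilean: u_cl = 0.720 + 0.310 = 1.0300.
Relativistic: u_rel = (0.720 + 0.310) / (1 + 0.720·0.310) = 1.0300/1.2232 = 0.8421.
Δ = 1.0300 − 0.8421 = 0.1879.
(The classical prediction exceeds c; the relativistic result does not.)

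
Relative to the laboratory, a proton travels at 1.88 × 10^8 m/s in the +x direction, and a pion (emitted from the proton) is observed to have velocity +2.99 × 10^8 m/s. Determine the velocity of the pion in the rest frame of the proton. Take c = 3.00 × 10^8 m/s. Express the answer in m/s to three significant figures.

+2.96 × 10^8 m/s

v = 0.627c, u = 0.997c.
Invert the composition law: u' = (u − v)/(1 − uv/c²).
u' = (0.997 − 0.627) / (1 − (0.997)(0.627)) = 0.3700/0.3754 = 0.9856.
u' = 0.9856 × 3.00 × 10^8 m/s.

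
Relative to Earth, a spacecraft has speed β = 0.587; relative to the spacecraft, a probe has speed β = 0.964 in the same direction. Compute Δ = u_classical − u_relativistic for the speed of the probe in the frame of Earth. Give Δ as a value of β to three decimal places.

Galilean: u_cl = 0.964 + 0.587 = 1.5510.
Relativistic: u_rel = (0.964 + 0.587) / (1 + 0.964·0.587) = 1.5510/1.5659 = 0.9905.
Δ = 1.5510 − 0.9905 = 0.5605.
(The classical prediction exceeds c; the relativistic result does not.)

Δ = 0.560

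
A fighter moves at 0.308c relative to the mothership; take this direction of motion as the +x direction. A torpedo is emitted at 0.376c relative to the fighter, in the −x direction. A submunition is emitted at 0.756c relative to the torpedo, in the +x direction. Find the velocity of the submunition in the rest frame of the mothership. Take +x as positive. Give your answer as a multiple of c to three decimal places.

Apply u = (u' + v)/(1 + u'v/c²) successively, working outward toward the mothership.
Start: velocity of the fighter relative to the mothership = 0.3080c.
Compose with the torpedo (u' = -0.376 in the fighter frame): u_1 = (-0.376 + 0.308) / (1 + (-0.376)·0.308) = -0.0680/0.8842 = -0.0769.
Compose with the submunition (u' = 0.756 in the torpedo frame): u_2 = (0.756 + (-0.077)) / (1 + 0.756·(-0.077)) = 0.6791/0.9419 = 0.7210.

+0.721c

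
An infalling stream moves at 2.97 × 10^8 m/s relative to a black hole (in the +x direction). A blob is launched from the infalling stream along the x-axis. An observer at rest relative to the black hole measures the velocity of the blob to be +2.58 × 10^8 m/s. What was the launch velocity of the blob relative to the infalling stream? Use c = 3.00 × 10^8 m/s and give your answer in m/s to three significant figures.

v = 0.990c, u = 0.860c.
Invert the composition law: u' = (u − v)/(1 − uv/c²).
u' = (0.860 − 0.990) / (1 − (0.860)(0.990)) = -0.1300/0.1486 = -0.8748.
u' = -0.8748 × 3.00 × 10^8 m/s.

-2.62 × 10^8 m/s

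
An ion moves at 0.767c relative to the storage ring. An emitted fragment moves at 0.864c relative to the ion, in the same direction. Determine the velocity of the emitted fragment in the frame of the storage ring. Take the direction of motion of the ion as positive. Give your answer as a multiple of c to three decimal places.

With v = 0.767 and u' = 0.864 (in units of c),
u = (u' + v)/(1 + u'v/c²):
u = (0.864 + 0.767) / (1 + 0.864·0.767) = 1.6310/1.6627 = 0.9809
(Galilean addition would give +1.631c, exceeding c.)

0.981c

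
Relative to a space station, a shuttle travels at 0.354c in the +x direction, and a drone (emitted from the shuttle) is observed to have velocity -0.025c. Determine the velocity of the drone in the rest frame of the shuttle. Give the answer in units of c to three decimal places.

-0.376c

Invert the composition law: u' = (u − v)/(1 − uv/c²).
u' = (-0.025 − 0.354) / (1 − (-0.025)(0.354)) = -0.3790/1.0089 = -0.3757.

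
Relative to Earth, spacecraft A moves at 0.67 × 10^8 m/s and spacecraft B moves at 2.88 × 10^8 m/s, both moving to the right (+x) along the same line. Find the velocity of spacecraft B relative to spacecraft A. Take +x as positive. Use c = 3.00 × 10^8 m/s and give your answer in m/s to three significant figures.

β_A = 0.223, β_B = 0.960 (dividing each by c = 3.00 × 10^8 m/s).
Transform to A's frame with the inverse velocity-addition law: u' = (u − v)/(1 − uv/c²), taking u = β_B and v = β_A.
u' = (0.960 − 0.223) / (1 − (0.223)(0.960)) = 0.7367/0.7856 = 0.9377.
u' = 0.9377 × 3.00 × 10^8 m/s.

+2.81 × 10^8 m/s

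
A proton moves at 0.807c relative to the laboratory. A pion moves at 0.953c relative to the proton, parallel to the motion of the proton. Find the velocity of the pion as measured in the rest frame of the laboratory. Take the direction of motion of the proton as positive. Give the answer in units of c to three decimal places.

0.995c

With v = 0.807 and u' = 0.953 (in units of c),
u = (u' + v)/(1 + u'v/c²):
u = (0.953 + 0.807) / (1 + 0.953·0.807) = 1.7600/1.7691 = 0.9949
(Galilean addition would give +1.760c, exceeding c.)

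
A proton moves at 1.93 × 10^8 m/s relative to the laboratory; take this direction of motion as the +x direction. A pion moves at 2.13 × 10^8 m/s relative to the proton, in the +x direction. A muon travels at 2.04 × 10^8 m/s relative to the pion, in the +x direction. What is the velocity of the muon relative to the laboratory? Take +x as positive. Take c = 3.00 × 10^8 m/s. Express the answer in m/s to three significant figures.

Apply u = (u' + v)/(1 + u'v/c²) successively, working outward toward the laboratory.
(Dividing each given speed by c = 3.00 × 10^8 m/s to work in units of c.)
Start: velocity of the proton relative to the laboratory = 0.6433c.
Compose with the pion (u' = 0.710 in the proton frame): u_1 = (0.710 + 0.643) / (1 + 0.710·0.643) = 1.3533/1.4568 = 0.9290.
Compose with the muon (u' = 0.680 in the pion frame): u_2 = (0.680 + 0.929) / (1 + 0.680·0.929) = 1.6090/1.6317 = 0.9861.
So u = 0.9861 × 3.00 × 10^8 m/s.

2.96 × 10^8 m/s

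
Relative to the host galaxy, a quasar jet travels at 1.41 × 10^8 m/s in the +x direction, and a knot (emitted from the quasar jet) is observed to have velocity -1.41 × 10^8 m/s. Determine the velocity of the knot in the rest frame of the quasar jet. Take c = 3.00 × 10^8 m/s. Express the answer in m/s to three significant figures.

-2.31 × 10^8 m/s

v = 0.470c, u = -0.470c.
Invert the composition law: u' = (u − v)/(1 − uv/c²).
u' = (-0.470 − 0.470) / (1 − (-0.470)(0.470)) = -0.9400/1.2209 = -0.7699.
u' = -0.7699 × 3.00 × 10^8 m/s.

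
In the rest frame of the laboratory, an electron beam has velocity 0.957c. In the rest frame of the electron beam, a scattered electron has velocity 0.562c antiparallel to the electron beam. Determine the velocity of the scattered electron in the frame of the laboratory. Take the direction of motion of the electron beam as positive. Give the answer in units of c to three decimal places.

+0.855c

With v = 0.957 and u' = -0.562 (in units of c),
u = (u' + v)/(1 + u'v/c²):
u = (-0.562 + 0.957) / (1 + (-0.562)·0.957) = 0.3950/0.4622 = 0.8547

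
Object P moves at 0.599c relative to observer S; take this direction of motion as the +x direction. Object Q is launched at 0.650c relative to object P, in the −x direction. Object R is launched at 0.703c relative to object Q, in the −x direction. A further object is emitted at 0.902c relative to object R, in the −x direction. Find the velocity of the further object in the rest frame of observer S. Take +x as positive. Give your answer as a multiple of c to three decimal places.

-0.985c

Apply u = (u' + v)/(1 + u'v/c²) successively, working outward toward observer S.
Start: velocity of object P relative to observer S = 0.5990c.
Compose with object Q (u' = -0.650 in object P frame): u_1 = (-0.650 + 0.599) / (1 + (-0.650)·0.599) = -0.0510/0.6107 = -0.0835.
Compose with object R (u' = -0.703 in object Q frame): u_2 = (-0.703 + (-0.084)) / (1 + (-0.703)·(-0.084)) = -0.7865/1.0587 = -0.7429.
Compose with the further object (u' = -0.902 in object R frame): u_3 = (-0.902 + (-0.743)) / (1 + (-0.902)·(-0.743)) = -1.6449/1.6701 = -0.9849.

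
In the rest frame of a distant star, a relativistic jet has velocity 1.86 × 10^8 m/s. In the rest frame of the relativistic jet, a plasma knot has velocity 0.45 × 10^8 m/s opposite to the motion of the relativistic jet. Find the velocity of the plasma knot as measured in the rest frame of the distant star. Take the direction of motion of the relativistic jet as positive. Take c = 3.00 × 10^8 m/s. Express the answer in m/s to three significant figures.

+1.55 × 10^8 m/s

In units of c (dividing by 3.00 × 10^8 m/s): v = 0.620, u' = -0.150.
u = (u' + v)/(1 + u'v/c²):
u = (-0.150 + 0.620) / (1 + (-0.150)·0.620) = 0.4700/0.9070 = 0.5182
(Galilean addition would give +0.470c.)
Converting back: u = 0.5182 × 3.00 × 10^8 m/s.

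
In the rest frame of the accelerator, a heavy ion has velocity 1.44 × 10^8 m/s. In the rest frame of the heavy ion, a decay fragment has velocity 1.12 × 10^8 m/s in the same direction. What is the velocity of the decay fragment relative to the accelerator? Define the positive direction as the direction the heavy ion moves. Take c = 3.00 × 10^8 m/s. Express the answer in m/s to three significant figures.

In units of c (dividing by 3.00 × 10^8 m/s): v = 0.480, u' = 0.373.
u = (u' + v)/(1 + u'v/c²):
u = (0.373 + 0.480) / (1 + 0.373·0.480) = 0.8533/1.1792 = 0.7237
Converting back: u = 0.7237 × 3.00 × 10^8 m/s.

2.17 × 10^8 m/s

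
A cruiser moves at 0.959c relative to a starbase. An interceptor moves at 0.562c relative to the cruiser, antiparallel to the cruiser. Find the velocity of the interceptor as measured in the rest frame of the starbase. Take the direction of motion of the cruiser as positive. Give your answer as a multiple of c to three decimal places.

With v = 0.959 and u' = -0.562 (in units of c),
u = (u' + v)/(1 + u'v/c²):
u = (-0.562 + 0.959) / (1 + (-0.562)·0.959) = 0.3970/0.4610 = 0.8611

+0.861c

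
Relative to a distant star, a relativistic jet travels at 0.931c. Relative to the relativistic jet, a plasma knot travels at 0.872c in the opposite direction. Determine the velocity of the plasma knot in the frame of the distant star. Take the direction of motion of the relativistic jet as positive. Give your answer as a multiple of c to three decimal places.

+0.314c

With v = 0.931 and u' = -0.872 (in units of c),
u = (u' + v)/(1 + u'v/c²):
u = (-0.872 + 0.931) / (1 + (-0.872)·0.931) = 0.0590/0.1882 = 0.3135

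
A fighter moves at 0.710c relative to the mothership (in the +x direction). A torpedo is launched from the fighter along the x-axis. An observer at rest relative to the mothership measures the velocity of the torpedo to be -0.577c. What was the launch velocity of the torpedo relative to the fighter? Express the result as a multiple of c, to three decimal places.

-0.913c

Invert the composition law: u' = (u − v)/(1 − uv/c²).
u' = (-0.577 − 0.710) / (1 − (-0.577)(0.710)) = -1.2870/1.4097 = -0.9130.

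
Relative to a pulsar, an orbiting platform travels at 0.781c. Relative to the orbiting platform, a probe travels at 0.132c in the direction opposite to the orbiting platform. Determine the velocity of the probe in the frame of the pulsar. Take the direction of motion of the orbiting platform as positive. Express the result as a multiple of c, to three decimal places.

With v = 0.781 and u' = -0.132 (in units of c),
u = (u' + v)/(1 + u'v/c²):
u = (-0.132 + 0.781) / (1 + (-0.132)·0.781) = 0.6490/0.8969 = 0.7236
(Galilean addition would give +0.649c.)

+0.724c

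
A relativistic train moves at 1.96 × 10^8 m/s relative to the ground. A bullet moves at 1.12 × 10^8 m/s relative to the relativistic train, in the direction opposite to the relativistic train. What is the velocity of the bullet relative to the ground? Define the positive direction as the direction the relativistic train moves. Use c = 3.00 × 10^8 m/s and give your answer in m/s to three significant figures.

+1.11 × 10^8 m/s

In units of c (dividing by 3.00 × 10^8 m/s): v = 0.653, u' = -0.373.
u = (u' + v)/(1 + u'v/c²):
u = (-0.373 + 0.653) / (1 + (-0.373)·0.653) = 0.2800/0.7561 = 0.3703
(Galilean addition would give +0.280c.)
Converting back: u = 0.3703 × 3.00 × 10^8 m/s.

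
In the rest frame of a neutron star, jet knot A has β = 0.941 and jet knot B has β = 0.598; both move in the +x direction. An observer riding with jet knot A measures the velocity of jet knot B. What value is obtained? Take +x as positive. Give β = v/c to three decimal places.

β_A = 0.941, β_B = 0.598.
Transform to A's frame with the inverse velocity-addition law: u' = (u − v)/(1 − uv/c²), taking u = β_B and v = β_A.
u' = (0.598 − 0.941) / (1 − (0.941)(0.598)) = -0.3430/0.4373 = -0.7844.

β = -0.784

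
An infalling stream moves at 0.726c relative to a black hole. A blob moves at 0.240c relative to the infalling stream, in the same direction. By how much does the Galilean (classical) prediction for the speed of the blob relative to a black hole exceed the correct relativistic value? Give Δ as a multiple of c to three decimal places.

Δ = 0.143c

Galilean: u_cl = 0.240 + 0.726 = 0.9660.
Relativistic: u_rel = (0.240 + 0.726) / (1 + 0.240·0.726) = 0.9660/1.1742 = 0.8227.
Δ = 0.9660 − 0.8227 = 0.1433.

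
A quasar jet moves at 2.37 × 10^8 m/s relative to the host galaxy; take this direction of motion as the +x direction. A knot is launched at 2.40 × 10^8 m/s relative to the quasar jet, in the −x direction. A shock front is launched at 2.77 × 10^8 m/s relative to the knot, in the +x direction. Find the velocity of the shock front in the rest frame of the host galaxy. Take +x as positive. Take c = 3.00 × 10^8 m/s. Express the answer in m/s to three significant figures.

Apply u = (u' + v)/(1 + u'v/c²) successively, working outward toward the host galaxy.
(Dividing each given speed by c = 3.00 × 10^8 m/s to work in units of c.)
Start: velocity of the quasar jet relative to the host galaxy = 0.7900c.
Compose with the knot (u' = -0.800 in the quasar jet frame): u_1 = (-0.800 + 0.790) / (1 + (-0.800)·0.790) = -0.0100/0.3680 = -0.0272.
Compose with the shock front (u' = 0.923 in the knot frame): u_2 = (0.923 + (-0.027)) / (1 + 0.923·(-0.027)) = 0.8962/0.9749 = 0.9192.
So u = 0.9192 × 3.00 × 10^8 m/s.

+2.76 × 10^8 m/s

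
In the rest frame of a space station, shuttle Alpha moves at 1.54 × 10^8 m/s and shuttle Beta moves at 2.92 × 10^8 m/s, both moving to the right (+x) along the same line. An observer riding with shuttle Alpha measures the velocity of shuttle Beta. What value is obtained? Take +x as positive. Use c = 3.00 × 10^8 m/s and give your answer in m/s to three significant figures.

+2.76 × 10^8 m/s

β_A = 0.513, β_B = 0.973 (dividing each by c = 3.00 × 10^8 m/s).
Transform to A's frame with the inverse velocity-addition law: u' = (u − v)/(1 − uv/c²), taking u = β_B and v = β_A.
u' = (0.973 − 0.513) / (1 − (0.513)(0.973)) = 0.4600/0.5004 = 0.9193.
u' = 0.9193 × 3.00 × 10^8 m/s.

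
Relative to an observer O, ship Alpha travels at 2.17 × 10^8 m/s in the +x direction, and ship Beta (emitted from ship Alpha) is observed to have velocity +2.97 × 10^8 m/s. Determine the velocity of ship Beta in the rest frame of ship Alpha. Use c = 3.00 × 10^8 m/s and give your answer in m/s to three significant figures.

v = 0.723c, u = 0.990c.
Invert the composition law: u' = (u − v)/(1 − uv/c²).
u' = (0.990 − 0.723) / (1 − (0.990)(0.723)) = 0.2667/0.2839 = 0.9393.
u' = 0.9393 × 3.00 × 10^8 m/s.

+2.82 × 10^8 m/s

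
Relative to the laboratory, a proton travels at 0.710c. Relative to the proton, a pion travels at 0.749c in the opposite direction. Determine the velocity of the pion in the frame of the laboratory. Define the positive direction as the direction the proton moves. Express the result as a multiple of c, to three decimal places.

-0.083c

With v = 0.710 and u' = -0.749 (in units of c),
u = (u' + v)/(1 + u'v/c²):
u = (-0.749 + 0.710) / (1 + (-0.749)·0.710) = -0.0390/0.4682 = -0.0833
(Galilean addition would give -0.039c.)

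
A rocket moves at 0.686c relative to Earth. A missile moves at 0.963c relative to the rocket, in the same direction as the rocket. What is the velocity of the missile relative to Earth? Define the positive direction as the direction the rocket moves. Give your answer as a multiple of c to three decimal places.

With v = 0.686 and u' = 0.963 (in units of c),
u = (u' + v)/(1 + u'v/c²):
u = (0.963 + 0.686) / (1 + 0.963·0.686) = 1.6490/1.6606 = 0.9930

0.993c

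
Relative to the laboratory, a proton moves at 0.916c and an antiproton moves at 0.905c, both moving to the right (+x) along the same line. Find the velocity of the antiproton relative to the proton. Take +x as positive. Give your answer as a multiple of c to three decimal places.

-0.064c

β_A = 0.916, β_B = 0.905.
Transform to A's frame with the inverse velocity-addition law: u' = (u − v)/(1 − uv/c²), taking u = β_B and v = β_A.
u' = (0.905 − 0.916) / (1 − (0.916)(0.905)) = -0.0110/0.1710 = -0.0643.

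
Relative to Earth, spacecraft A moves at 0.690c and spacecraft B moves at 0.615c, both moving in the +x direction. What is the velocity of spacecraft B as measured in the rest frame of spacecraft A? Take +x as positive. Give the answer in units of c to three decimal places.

-0.130c

β_A = 0.690, β_B = 0.615.
Transform to A's frame with the inverse velocity-addition law: u' = (u − v)/(1 − uv/c²), taking u = β_B and v = β_A.
u' = (0.615 − 0.690) / (1 − (0.690)(0.615)) = -0.0750/0.5756 = -0.1303.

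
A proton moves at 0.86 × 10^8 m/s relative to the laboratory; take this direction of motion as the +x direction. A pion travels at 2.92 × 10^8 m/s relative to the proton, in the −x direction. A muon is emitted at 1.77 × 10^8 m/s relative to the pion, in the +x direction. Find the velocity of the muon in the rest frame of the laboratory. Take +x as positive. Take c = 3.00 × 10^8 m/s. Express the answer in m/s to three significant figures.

-2.48 × 10^8 m/s

Apply u = (u' + v)/(1 + u'v/c²) successively, working outward toward the laboratory.
(Dividing each given speed by c = 3.00 × 10^8 m/s to work in units of c.)
Start: velocity of the proton relative to the laboratory = 0.2867c.
Compose with the pion (u' = -0.973 in the proton frame): u_1 = (-0.973 + 0.287) / (1 + (-0.973)·0.287) = -0.6867/0.7210 = -0.9524.
Compose with the muon (u' = 0.590 in the pion frame): u_2 = (0.590 + (-0.952)) / (1 + 0.590·(-0.952)) = -0.3624/0.4381 = -0.8273.
So u = -0.8273 × 3.00 × 10^8 m/s.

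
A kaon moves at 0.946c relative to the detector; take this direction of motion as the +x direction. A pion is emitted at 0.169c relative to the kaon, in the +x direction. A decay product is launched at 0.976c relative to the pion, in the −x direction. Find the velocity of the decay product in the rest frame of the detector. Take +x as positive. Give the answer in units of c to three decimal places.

-0.238c

Apply u = (u' + v)/(1 + u'v/c²) successively, working outward toward the detector.
Start: velocity of the kaon relative to the detector = 0.9460c.
Compose with the pion (u' = 0.169 in the kaon frame): u_1 = (0.169 + 0.946) / (1 + 0.169·0.946) = 1.1150/1.1599 = 0.9613.
Compose with the decay product (u' = -0.976 in the pion frame): u_2 = (-0.976 + 0.961) / (1 + (-0.976)·0.961) = -0.0147/0.0618 = -0.2378.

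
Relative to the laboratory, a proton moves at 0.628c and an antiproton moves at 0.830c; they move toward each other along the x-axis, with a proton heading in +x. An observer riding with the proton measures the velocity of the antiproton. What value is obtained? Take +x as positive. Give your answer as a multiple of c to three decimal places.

β_A = 0.628, β_B = -0.830.
Transform to A's frame with the inverse velocity-addition law: u' = (u − v)/(1 − uv/c²), taking u = β_B and v = β_A.
u' = (-0.830 − 0.628) / (1 − (0.628)(-0.830)) = -1.4580/1.5212 = -0.9584.

-0.958c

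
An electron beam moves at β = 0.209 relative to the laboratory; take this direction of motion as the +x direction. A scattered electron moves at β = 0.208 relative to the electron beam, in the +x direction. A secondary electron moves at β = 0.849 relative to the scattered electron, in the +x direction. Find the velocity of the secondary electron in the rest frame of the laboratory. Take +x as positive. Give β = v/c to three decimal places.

Apply u = (u' + v)/(1 + u'v/c²) successively, working outward toward the laboratory.
Start: velocity of the electron beam relative to the laboratory = 0.2090c.
Compose with the scattered electron (u' = 0.208 in the electron beam frame): u_1 = (0.208 + 0.209) / (1 + 0.208·0.209) = 0.4170/1.0435 = 0.3996.
Compose with the secondary electron (u' = 0.849 in the scattered electron frame): u_2 = (0.849 + 0.400) / (1 + 0.849·0.400) = 1.2486/1.3393 = 0.9323.

β = 0.932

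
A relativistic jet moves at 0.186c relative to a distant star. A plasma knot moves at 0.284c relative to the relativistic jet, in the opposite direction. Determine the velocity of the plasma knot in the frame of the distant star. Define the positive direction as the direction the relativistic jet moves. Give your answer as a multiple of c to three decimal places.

With v = 0.186 and u' = -0.284 (in units of c),
u = (u' + v)/(1 + u'v/c²):
u = (-0.284 + 0.186) / (1 + (-0.284)·0.186) = -0.0980/0.9472 = -0.1035

-0.103c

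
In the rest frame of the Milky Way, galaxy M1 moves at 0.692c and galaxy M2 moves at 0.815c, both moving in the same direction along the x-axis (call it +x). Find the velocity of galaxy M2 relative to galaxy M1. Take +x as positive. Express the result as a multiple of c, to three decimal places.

β_A = 0.692, β_B = 0.815.
Transform to A's frame with the inverse velocity-addition law: u' = (u − v)/(1 − uv/c²), taking u = β_B and v = β_A.
u' = (0.815 − 0.692) / (1 − (0.692)(0.815)) = 0.1230/0.4360 = 0.2821.

+0.282c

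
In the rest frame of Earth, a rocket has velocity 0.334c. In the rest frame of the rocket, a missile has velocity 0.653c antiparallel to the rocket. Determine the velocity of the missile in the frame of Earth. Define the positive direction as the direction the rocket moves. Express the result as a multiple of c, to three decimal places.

-0.408c

With v = 0.334 and u' = -0.653 (in units of c),
u = (u' + v)/(1 + u'v/c²):
u = (-0.653 + 0.334) / (1 + (-0.653)·0.334) = -0.3190/0.7819 = -0.4080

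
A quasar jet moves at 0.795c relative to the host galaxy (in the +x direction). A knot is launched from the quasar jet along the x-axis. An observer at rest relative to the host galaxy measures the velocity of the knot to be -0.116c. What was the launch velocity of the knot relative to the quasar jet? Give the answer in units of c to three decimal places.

-0.834c

Invert the composition law: u' = (u − v)/(1 − uv/c²).
u' = (-0.116 − 0.795) / (1 − (-0.116)(0.795)) = -0.9110/1.0922 = -0.8341.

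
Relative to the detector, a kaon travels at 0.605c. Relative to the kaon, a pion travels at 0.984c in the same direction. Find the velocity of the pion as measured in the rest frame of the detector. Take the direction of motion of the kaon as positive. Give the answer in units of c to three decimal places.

With v = 0.605 and u' = 0.984 (in units of c),
u = (u' + v)/(1 + u'v/c²):
u = (0.984 + 0.605) / (1 + 0.984·0.605) = 1.5890/1.5953 = 0.9960

0.996c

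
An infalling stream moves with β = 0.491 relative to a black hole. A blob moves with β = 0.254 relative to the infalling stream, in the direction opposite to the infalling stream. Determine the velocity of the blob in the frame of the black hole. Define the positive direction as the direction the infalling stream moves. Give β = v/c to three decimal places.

β = +0.271

With v = 0.491 and u' = -0.254 (in units of c),
u = (u' + v)/(1 + u'v/c²):
u = (-0.254 + 0.491) / (1 + (-0.254)·0.491) = 0.2370/0.8753 = 0.2708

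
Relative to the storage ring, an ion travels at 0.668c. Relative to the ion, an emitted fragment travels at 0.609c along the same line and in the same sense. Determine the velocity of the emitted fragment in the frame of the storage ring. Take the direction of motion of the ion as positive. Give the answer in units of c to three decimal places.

0.908c

With v = 0.668 and u' = 0.609 (in units of c),
u = (u' + v)/(1 + u'v/c²):
u = (0.609 + 0.668) / (1 + 0.609·0.668) = 1.2770/1.4068 = 0.9077
(Galilean addition would give +1.277c, exceeding c.)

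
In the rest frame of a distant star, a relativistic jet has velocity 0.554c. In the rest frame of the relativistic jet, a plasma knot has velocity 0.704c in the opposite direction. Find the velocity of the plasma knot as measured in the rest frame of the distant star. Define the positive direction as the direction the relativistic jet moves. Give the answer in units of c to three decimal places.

-0.246c

With v = 0.554 and u' = -0.704 (in units of c),
u = (u' + v)/(1 + u'v/c²):
u = (-0.704 + 0.554) / (1 + (-0.704)·0.554) = -0.1500/0.6100 = -0.2459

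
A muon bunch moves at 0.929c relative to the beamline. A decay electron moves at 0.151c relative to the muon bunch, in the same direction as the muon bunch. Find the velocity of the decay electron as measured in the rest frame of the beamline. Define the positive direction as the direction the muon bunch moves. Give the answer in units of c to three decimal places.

With v = 0.929 and u' = 0.151 (in units of c),
u = (u' + v)/(1 + u'v/c²):
u = (0.151 + 0.929) / (1 + 0.151·0.929) = 1.0800/1.1403 = 0.9471
(Galilean addition would give +1.080c, exceeding c.)

0.947c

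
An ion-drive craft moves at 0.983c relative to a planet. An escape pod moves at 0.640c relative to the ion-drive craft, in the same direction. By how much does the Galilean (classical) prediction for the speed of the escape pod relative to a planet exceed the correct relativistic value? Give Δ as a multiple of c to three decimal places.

Galilean: u_cl = 0.640 + 0.983 = 1.6230.
Relativistic: u_rel = (0.640 + 0.983) / (1 + 0.640·0.983) = 1.6230/1.6291 = 0.9962.
Δ = 1.6230 − 0.9962 = 0.6268.
(The classical prediction exceeds c; the relativistic result does not.)

Δ = 0.627c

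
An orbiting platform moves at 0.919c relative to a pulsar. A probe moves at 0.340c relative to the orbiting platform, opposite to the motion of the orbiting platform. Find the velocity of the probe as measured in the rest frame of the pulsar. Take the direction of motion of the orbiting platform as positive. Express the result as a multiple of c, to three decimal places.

With v = 0.919 and u' = -0.340 (in units of c),
u = (u' + v)/(1 + u'v/c²):
u = (-0.340 + 0.919) / (1 + (-0.340)·0.919) = 0.5790/0.6875 = 0.8421
(Galilean addition would give +0.579c.)

+0.842c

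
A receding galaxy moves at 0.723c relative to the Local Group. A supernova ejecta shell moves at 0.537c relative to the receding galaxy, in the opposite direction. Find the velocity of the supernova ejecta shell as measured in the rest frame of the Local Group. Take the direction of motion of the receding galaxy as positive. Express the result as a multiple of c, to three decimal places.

+0.304c

With v = 0.723 and u' = -0.537 (in units of c),
u = (u' + v)/(1 + u'v/c²):
u = (-0.537 + 0.723) / (1 + (-0.537)·0.723) = 0.1860/0.6117 = 0.3040
(Galilean addition would give +0.186c.)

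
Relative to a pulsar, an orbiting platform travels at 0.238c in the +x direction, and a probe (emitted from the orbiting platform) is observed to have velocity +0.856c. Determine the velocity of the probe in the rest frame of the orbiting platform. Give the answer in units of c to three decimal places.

+0.776c

Invert the composition law: u' = (u − v)/(1 − uv/c²).
u' = (0.856 − 0.238) / (1 − (0.856)(0.238)) = 0.6180/0.7963 = 0.7761.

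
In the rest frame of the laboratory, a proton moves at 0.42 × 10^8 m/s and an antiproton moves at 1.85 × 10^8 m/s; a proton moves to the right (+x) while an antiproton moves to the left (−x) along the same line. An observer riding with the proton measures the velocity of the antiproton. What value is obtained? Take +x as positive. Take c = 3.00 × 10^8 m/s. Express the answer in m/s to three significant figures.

-2.09 × 10^8 m/s

β_A = 0.140, β_B = -0.617 (dividing each by c = 3.00 × 10^8 m/s).
Transform to A's frame with the inverse velocity-addition law: u' = (u − v)/(1 − uv/c²), taking u = β_B and v = β_A.
u' = (-0.617 − 0.140) / (1 − (0.140)(-0.617)) = -0.7567/1.0863 = -0.6965.
u' = -0.6965 × 3.00 × 10^8 m/s.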